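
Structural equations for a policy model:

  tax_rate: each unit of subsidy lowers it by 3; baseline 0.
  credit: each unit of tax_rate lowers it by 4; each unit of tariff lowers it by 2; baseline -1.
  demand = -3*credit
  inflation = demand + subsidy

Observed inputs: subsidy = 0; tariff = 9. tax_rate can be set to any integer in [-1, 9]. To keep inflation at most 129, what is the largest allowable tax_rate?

tax_rate = 6

Intervening on tax_rate fixes its value directly, overriding its dependence on subsidy.
Substituting into the credit equation gives credit = -4*tax_rate - 19.
This gives demand = 12*tax_rate + 57.
So inflation = 12*tax_rate + 57.
Require 12*tax_rate + 57 ≤ 129, so tax_rate ≤ 6.
The largest integer in [-1, 9] satisfying this is 6.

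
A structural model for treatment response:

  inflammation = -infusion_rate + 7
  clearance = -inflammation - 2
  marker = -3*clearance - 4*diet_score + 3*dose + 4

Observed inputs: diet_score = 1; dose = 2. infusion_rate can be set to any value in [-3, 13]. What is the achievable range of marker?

Substituting into the clearance equation gives clearance = infusion_rate - 9.
Substituting into the marker equation gives marker = -3*infusion_rate + 33.
Linear in infusion_rate, so extremes are at the endpoints: infusion_rate = -3 gives marker = 42; infusion_rate = 13 gives marker = -6.

-6 to 42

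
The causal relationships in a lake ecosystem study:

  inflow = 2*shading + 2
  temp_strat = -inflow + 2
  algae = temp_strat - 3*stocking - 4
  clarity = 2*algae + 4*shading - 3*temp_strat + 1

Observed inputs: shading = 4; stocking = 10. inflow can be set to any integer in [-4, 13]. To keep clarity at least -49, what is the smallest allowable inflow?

Intervening on inflow fixes its value directly, overriding its dependence on shading.
Substituting into the algae equation gives algae = -inflow - 32.
Substituting into the clarity equation gives clarity = inflow - 53.
Require inflow - 53 ≥ -49, so inflow ≥ 4.
The smallest integer in [-4, 13] satisfying this is 4.

inflow = 4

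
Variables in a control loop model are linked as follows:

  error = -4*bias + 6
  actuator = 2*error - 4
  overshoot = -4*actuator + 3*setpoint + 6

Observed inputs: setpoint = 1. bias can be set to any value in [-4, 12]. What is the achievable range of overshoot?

Substituting into the actuator equation gives actuator = -8*bias + 8.
overshoot becomes 32*bias - 23.
Linear in bias, so extremes are at the endpoints: bias = -4 gives overshoot = -151; bias = 12 gives overshoot = 361.

-151 to 361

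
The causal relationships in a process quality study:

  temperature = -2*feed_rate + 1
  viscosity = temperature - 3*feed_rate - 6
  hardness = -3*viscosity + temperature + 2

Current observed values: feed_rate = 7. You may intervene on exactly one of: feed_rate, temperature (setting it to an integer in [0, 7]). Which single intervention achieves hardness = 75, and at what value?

set temperature = 4

Intervening on feed_rate: hardness = 13*feed_rate + 18. Reaching 75 requires feed_rate = 57/13, not an integer.
Intervening on temperature: with other inputs at their observed values, hardness = -2*temperature + 83. Solving for 75 gives temperature = 4, within [0, 7].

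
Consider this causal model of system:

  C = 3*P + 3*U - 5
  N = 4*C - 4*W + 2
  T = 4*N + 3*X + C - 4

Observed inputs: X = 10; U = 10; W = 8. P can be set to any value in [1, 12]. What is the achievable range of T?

Substituting into the C equation gives C = 3*P + 25.
Substituting into the N equation gives N = 12*P + 70.
Substituting into the T equation gives T = 51*P + 331.
Linear in P, so extremes are at the endpoints: P = 1 gives T = 382; P = 12 gives T = 943.

382 to 943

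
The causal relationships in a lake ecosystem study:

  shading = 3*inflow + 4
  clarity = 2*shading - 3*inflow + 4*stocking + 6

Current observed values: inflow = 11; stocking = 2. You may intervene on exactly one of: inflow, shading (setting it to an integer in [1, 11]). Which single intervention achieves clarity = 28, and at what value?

Intervening on inflow: with other inputs at their observed values, clarity = 3*inflow + 22. Solving for 28 gives inflow = 2, within [1, 11].
Intervening on shading: clarity = 2*shading - 19. Reaching 28 requires shading = 47/2, not an integer.

set inflow = 2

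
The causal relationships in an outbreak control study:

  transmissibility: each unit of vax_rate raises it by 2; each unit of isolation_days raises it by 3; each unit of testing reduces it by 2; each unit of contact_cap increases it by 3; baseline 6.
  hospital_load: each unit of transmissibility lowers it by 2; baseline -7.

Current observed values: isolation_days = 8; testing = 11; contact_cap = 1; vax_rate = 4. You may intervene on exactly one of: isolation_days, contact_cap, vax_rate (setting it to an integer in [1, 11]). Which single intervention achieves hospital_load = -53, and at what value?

set vax_rate = 6

Intervening on isolation_days: hospital_load = -6*isolation_days + 3. Reaching -53 requires isolation_days = 28/3, not an integer.
Intervening on contact_cap: hospital_load = -6*contact_cap - 39. Reaching -53 requires contact_cap = 7/3, not an integer.
Intervening on vax_rate: with other inputs at their observed values, hospital_load = -4*vax_rate - 29. Solving for -53 gives vax_rate = 6, within [1, 11].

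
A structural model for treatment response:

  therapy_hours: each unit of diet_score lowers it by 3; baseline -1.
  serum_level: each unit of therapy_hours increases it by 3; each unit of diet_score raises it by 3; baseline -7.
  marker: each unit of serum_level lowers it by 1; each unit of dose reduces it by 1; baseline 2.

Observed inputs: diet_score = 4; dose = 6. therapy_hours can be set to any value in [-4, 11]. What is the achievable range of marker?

-42 to 3

Intervening on therapy_hours fixes its value directly, overriding its dependence on diet_score.
Substituting into the serum_level equation gives serum_level = 3*therapy_hours + 5.
So marker = -3*therapy_hours - 9.
Linear in therapy_hours, so extremes are at the endpoints: therapy_hours = -4 gives marker = 3; therapy_hours = 11 gives marker = -42.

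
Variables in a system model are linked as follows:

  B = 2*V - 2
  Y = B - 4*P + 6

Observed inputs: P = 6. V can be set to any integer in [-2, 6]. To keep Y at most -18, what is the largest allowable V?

V = 1

Substituting into the Y equation gives Y = 2*V - 20.
Require 2*V - 20 ≤ -18, so V ≤ 1.
The largest integer in [-2, 6] satisfying this is 1.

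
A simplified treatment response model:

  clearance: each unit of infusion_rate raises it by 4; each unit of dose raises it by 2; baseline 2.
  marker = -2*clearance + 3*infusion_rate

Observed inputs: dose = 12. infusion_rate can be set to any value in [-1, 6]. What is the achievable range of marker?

Substituting into the clearance equation gives clearance = 4*infusion_rate + 26.
Substituting into the marker equation gives marker = -5*infusion_rate - 52.
Linear in infusion_rate, so extremes are at the endpoints: infusion_rate = -1 gives marker = -47; infusion_rate = 6 gives marker = -82.

-82 to -47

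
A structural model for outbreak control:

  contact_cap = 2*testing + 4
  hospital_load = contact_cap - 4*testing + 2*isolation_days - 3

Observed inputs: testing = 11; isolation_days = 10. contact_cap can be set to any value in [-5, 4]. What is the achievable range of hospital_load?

Intervening on contact_cap fixes its value directly, overriding its dependence on testing.
Substituting into the hospital_load equation gives hospital_load = contact_cap - 27.
Linear in contact_cap, so extremes are at the endpoints: contact_cap = -5 gives hospital_load = -32; contact_cap = 4 gives hospital_load = -23.

-32 to -23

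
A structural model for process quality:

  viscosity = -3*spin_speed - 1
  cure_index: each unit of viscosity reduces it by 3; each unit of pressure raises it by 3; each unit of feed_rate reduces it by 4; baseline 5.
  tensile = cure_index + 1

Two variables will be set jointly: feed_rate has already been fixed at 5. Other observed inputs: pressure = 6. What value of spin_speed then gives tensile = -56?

spin_speed = -7

With feed_rate held at 5:
Substituting into the cure_index equation gives cure_index = 9*spin_speed + 6.
Substituting into the tensile equation gives tensile = 9*spin_speed + 7.
Solve 9*spin_speed + 7 = -56: spin_speed = (-56 - 7) / 9 = -7.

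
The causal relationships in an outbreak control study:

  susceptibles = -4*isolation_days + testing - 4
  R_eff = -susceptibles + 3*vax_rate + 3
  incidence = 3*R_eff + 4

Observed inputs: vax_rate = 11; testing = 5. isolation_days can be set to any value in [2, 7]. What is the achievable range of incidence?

Substituting into the susceptibles equation gives susceptibles = -4*isolation_days + 1.
Substituting into the R_eff equation gives R_eff = 4*isolation_days + 35.
Substituting into the incidence equation gives incidence = 12*isolation_days + 109.
Linear in isolation_days, so extremes are at the endpoints: isolation_days = 2 gives incidence = 133; isolation_days = 7 gives incidence = 193.

133 to 193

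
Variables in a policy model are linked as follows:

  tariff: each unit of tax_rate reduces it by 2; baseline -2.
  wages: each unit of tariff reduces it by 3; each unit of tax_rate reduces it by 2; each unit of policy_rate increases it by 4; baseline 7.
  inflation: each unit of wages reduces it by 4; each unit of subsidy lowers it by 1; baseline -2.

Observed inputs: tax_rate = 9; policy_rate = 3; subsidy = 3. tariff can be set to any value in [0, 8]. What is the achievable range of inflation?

-9 to 87

Intervening on tariff fixes its value directly, overriding its dependence on tax_rate.
Substituting into the wages equation gives wages = -3*tariff + 1.
Substituting into the inflation equation gives inflation = 12*tariff - 9.
Linear in tariff, so extremes are at the endpoints: tariff = 0 gives inflation = -9; tariff = 8 gives inflation = 87.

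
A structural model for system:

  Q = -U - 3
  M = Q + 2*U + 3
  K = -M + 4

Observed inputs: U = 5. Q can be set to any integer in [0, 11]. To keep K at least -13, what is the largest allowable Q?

Q = 4

Intervening on Q fixes its value directly, overriding its dependence on U.
Substituting into the M equation gives M = Q + 13.
K becomes -Q - 9.
Require -Q - 9 ≥ -13, so Q ≤ 4.
The largest integer in [0, 11] satisfying this is 4.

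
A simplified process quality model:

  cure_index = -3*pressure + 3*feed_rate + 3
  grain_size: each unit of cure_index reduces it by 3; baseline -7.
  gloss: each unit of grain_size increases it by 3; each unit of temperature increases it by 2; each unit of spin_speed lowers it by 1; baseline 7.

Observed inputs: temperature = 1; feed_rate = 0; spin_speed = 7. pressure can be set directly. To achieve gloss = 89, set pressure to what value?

pressure = 5

Substituting into the cure_index equation gives cure_index = -3*pressure + 3.
Substituting into the grain_size equation gives grain_size = 9*pressure - 16.
This gives gloss = 27*pressure - 46.
Solve 27*pressure - 46 = 89: pressure = (89 + 46) / 27 = 5.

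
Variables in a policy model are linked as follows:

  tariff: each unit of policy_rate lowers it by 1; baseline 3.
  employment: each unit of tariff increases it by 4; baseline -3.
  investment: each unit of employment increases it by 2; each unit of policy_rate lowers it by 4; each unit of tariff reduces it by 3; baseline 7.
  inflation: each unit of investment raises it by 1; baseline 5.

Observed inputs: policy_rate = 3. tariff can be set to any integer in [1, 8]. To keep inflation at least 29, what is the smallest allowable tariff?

tariff = 7

Intervening on tariff fixes its value directly, overriding its dependence on policy_rate.
Substituting into the investment equation gives investment = 5*tariff - 11.
Substituting into the inflation equation gives inflation = 5*tariff - 6.
Require 5*tariff - 6 ≥ 29, so tariff ≥ 7.
The smallest integer in [1, 8] satisfying this is 7.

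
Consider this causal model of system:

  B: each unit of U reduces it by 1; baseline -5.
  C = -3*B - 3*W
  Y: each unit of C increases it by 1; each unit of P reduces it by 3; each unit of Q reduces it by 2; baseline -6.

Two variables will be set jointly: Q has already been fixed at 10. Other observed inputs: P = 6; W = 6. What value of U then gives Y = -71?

With Q held at 10:
Substituting into the C equation gives C = 3*U - 3.
Substituting into the Y equation gives Y = 3*U - 47.
Solve 3*U - 47 = -71: U = (-71 + 47) / 3 = -8.

U = -8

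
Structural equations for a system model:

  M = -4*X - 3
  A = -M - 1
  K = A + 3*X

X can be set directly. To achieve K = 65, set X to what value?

Substituting into the A equation gives A = 4*X + 2.
This gives K = 7*X + 2.
Solve 7*X + 2 = 65: X = (65 - 2) / 7 = 9.

X = 9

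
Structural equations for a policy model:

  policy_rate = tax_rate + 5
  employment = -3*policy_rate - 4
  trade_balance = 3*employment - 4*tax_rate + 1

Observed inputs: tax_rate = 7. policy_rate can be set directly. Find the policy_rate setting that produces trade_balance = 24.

policy_rate = -7

Intervening on policy_rate fixes its value directly, overriding its dependence on tax_rate.
Substituting into the trade_balance equation gives trade_balance = -9*policy_rate - 39.
Solve -9*policy_rate - 39 = 24: policy_rate = (24 + 39) / -9 = -7.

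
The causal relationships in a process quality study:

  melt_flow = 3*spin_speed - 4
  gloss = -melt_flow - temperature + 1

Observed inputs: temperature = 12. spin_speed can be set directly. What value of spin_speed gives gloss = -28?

Substituting into the gloss equation gives gloss = -3*spin_speed - 7.
Solve -3*spin_speed - 7 = -28: spin_speed = (-28 + 7) / -3 = 7.

spin_speed = 7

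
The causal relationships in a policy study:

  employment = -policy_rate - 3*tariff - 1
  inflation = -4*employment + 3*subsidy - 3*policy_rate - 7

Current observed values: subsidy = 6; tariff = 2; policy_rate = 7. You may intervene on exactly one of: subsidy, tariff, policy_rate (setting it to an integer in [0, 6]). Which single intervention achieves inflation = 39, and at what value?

Intervening on subsidy: inflation = 3*subsidy + 28. Reaching 39 requires subsidy = 11/3, not an integer.
Intervening on tariff: inflation = 12*tariff + 22. Reaching 39 requires tariff = 17/12, not an integer.
Intervening on policy_rate: with other inputs at their observed values, inflation = policy_rate + 39. Solving for 39 gives policy_rate = 0, within [0, 6].

set policy_rate = 0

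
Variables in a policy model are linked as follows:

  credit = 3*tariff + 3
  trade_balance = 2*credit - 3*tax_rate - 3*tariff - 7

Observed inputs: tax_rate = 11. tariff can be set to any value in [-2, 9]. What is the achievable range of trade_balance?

-40 to -7

Substituting into the trade_balance equation gives trade_balance = 3*tariff - 34.
Linear in tariff, so extremes are at the endpoints: tariff = -2 gives trade_balance = -40; tariff = 9 gives trade_balance = -7.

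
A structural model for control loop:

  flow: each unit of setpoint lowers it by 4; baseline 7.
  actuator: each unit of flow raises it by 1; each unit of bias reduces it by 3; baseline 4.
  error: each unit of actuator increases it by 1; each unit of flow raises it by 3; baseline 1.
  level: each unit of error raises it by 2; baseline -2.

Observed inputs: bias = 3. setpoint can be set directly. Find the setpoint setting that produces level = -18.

Substituting into the actuator equation gives actuator = -4*setpoint + 2.
Substituting into the error equation gives error = -16*setpoint + 24.
So level = -32*setpoint + 46.
Solve -32*setpoint + 46 = -18: setpoint = (-18 - 46) / -32 = 2.

setpoint = 2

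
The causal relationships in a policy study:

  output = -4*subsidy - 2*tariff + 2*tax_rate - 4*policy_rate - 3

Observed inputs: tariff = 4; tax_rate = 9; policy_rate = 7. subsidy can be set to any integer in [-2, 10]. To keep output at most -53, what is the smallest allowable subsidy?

Substituting into the output equation gives output = -4*subsidy - 21.
Require -4*subsidy - 21 ≤ -53, so subsidy ≥ 8.
The smallest integer in [-2, 10] satisfying this is 8.

subsidy = 8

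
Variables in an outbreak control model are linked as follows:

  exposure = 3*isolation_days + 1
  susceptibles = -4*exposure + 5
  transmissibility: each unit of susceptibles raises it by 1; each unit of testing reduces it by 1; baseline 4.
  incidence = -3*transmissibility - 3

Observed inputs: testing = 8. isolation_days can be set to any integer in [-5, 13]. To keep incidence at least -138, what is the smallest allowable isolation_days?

Substituting into the susceptibles equation gives susceptibles = -12*isolation_days + 1.
transmissibility becomes -12*isolation_days - 3.
Substituting into the incidence equation gives incidence = 36*isolation_days + 6.
Require 36*isolation_days + 6 ≥ -138, so isolation_days ≥ -4.
The smallest integer in [-5, 13] satisfying this is -4.

isolation_days = -4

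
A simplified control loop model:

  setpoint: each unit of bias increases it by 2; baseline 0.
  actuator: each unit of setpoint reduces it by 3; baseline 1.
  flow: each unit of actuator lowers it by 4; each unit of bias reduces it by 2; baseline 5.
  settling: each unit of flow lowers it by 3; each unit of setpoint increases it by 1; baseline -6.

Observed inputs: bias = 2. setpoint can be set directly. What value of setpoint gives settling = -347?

Intervening on setpoint fixes its value directly, overriding its dependence on bias.
Substituting into the flow equation gives flow = 12*setpoint - 3.
So settling = -35*setpoint + 3.
Solve -35*setpoint + 3 = -347: setpoint = (-347 - 3) / -35 = 10.

setpoint = 10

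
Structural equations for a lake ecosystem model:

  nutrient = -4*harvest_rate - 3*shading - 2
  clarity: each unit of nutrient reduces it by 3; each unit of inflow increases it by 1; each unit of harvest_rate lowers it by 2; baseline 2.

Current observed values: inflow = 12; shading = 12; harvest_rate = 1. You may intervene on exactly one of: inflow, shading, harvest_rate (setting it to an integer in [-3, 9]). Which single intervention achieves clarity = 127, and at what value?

Intervening on inflow: with other inputs at their observed values, clarity = inflow + 126. Solving for 127 gives inflow = 1, within [-3, 9].
Intervening on shading: clarity = 9*shading + 30. Reaching 127 requires shading = 97/9, not an integer.
Intervening on harvest_rate: clarity = 10*harvest_rate + 128. Reaching 127 requires harvest_rate = -1/10, not an integer.

set inflow = 1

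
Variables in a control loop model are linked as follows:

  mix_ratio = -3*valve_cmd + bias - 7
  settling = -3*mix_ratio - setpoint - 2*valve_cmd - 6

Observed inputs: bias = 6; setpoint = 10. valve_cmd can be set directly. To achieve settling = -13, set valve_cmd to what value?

valve_cmd = 0

Substituting into the mix_ratio equation gives mix_ratio = -3*valve_cmd - 1.
settling becomes 7*valve_cmd - 13.
Solve 7*valve_cmd - 13 = -13: valve_cmd = (-13 + 13) / 7 = 0.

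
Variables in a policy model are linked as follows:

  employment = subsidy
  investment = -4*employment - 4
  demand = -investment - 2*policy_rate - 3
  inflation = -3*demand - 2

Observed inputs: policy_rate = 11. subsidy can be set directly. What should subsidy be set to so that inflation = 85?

subsidy = -2

Substituting into the investment equation gives investment = -4*subsidy - 4.
This gives demand = 4*subsidy - 21.
Substituting into the inflation equation gives inflation = -12*subsidy + 61.
Solve -12*subsidy + 61 = 85: subsidy = (85 - 61) / -12 = -2.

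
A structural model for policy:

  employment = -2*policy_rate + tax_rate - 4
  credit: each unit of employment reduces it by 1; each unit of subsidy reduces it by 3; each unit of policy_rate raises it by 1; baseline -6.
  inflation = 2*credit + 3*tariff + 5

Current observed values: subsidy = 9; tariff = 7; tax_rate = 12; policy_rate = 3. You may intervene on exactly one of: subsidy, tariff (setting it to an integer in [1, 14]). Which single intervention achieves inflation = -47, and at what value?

set tariff = 4

Intervening on subsidy: inflation = -6*subsidy + 16. Reaching -47 requires subsidy = 21/2, not an integer.
Intervening on tariff: with other inputs at their observed values, inflation = 3*tariff - 59. Solving for -47 gives tariff = 4, within [1, 14].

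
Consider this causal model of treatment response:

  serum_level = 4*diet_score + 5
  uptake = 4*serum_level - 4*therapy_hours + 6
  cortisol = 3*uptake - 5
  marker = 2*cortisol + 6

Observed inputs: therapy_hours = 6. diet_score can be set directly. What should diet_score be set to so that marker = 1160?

Substituting into the uptake equation gives uptake = 16*diet_score + 2.
Substituting into the cortisol equation gives cortisol = 48*diet_score + 1.
marker becomes 96*diet_score + 8.
Solve 96*diet_score + 8 = 1160: diet_score = (1160 - 8) / 96 = 12.

diet_score = 12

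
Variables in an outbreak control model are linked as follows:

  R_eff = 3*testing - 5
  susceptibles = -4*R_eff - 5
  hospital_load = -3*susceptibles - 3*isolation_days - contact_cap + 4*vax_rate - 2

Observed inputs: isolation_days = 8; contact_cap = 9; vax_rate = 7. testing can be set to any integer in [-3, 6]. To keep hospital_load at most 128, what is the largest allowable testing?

Substituting into the susceptibles equation gives susceptibles = -12*testing + 15.
Substituting into the hospital_load equation gives hospital_load = 36*testing - 52.
Require 36*testing - 52 ≤ 128, so testing ≤ 5.
The largest integer in [-3, 6] satisfying this is 5.

testing = 5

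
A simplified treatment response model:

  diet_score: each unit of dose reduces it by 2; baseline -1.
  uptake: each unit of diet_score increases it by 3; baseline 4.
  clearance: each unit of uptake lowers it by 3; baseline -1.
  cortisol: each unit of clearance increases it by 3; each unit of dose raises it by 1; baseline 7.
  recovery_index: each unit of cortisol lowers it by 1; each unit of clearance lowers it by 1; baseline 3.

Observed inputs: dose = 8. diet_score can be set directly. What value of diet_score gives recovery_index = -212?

Intervening on diet_score fixes its value directly, overriding its dependence on dose.
Substituting into the clearance equation gives clearance = -9*diet_score - 13.
Substituting into the cortisol equation gives cortisol = -27*diet_score - 24.
Substituting into the recovery_index equation gives recovery_index = 36*diet_score + 40.
Solve 36*diet_score + 40 = -212: diet_score = (-212 - 40) / 36 = -7.

diet_score = -7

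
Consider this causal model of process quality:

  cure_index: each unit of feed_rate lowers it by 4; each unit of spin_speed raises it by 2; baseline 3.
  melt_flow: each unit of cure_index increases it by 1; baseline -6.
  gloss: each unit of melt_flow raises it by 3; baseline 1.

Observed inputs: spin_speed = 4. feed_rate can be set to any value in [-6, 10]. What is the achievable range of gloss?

-104 to 88

Substituting into the cure_index equation gives cure_index = -4*feed_rate + 11.
So melt_flow = -4*feed_rate + 5.
So gloss = -12*feed_rate + 16.
Linear in feed_rate, so extremes are at the endpoints: feed_rate = -6 gives gloss = 88; feed_rate = 10 gives gloss = -104.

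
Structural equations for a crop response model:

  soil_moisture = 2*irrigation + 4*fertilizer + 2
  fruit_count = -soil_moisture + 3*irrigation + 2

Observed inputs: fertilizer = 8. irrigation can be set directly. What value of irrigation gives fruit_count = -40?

Substituting into the soil_moisture equation gives soil_moisture = 2*irrigation + 34.
Substituting into the fruit_count equation gives fruit_count = irrigation - 32.
Solve irrigation - 32 = -40: irrigation = (-40 + 32) / 1 = -8.

irrigation = -8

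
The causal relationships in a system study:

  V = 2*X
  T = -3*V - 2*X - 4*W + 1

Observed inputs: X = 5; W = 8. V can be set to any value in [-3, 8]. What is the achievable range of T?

Intervening on V fixes its value directly, overriding its dependence on X.
Substituting into the T equation gives T = -3*V - 41.
Linear in V, so extremes are at the endpoints: V = -3 gives T = -32; V = 8 gives T = -65.

-65 to -32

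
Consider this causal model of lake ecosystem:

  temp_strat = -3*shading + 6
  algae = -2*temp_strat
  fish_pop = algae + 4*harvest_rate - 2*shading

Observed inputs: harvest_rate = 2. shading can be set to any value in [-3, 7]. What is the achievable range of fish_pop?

Substituting into the algae equation gives algae = 6*shading - 12.
Substituting into the fish_pop equation gives fish_pop = 4*shading - 4.
Linear in shading, so extremes are at the endpoints: shading = -3 gives fish_pop = -16; shading = 7 gives fish_pop = 24.

-16 to 24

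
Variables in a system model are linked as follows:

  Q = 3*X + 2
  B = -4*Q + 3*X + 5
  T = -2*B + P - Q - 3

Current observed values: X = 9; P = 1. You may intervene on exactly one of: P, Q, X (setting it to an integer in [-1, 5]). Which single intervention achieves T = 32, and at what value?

Intervening on P: T = P + 136. Reaching 32 requires P = -104, outside [-1, 5].
Intervening on Q: T = 7*Q - 66. Reaching 32 requires Q = 14, outside [-1, 5].
Intervening on X: with other inputs at their observed values, T = 15*X + 2. Solving for 32 gives X = 2, within [-1, 5].

set X = 2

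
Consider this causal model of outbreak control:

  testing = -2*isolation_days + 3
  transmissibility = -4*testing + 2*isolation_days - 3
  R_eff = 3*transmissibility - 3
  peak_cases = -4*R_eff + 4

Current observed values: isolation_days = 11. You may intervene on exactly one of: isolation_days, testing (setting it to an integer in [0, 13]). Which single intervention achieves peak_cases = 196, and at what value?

Intervening on isolation_days: with other inputs at their observed values, peak_cases = -120*isolation_days + 196. Solving for 196 gives isolation_days = 0, within [0, 13].
Intervening on testing: peak_cases = 48*testing - 212. Reaching 196 requires testing = 17/2, not an integer.

set isolation_days = 0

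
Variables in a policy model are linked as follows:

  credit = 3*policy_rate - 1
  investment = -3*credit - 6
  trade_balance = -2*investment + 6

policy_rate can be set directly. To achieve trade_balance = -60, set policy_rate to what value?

Substituting into the investment equation gives investment = -9*policy_rate - 3.
Substituting into the trade_balance equation gives trade_balance = 18*policy_rate + 12.
Solve 18*policy_rate + 12 = -60: policy_rate = (-60 - 12) / 18 = -4.

policy_rate = -4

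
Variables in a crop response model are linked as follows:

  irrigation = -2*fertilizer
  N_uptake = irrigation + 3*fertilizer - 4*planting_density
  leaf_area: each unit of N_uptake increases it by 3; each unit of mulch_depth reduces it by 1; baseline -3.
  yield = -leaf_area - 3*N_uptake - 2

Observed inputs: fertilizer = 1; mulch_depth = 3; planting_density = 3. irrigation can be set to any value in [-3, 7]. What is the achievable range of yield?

Intervening on irrigation fixes its value directly, overriding its dependence on fertilizer.
Substituting into the N_uptake equation gives N_uptake = irrigation - 9.
Substituting into the leaf_area equation gives leaf_area = 3*irrigation - 33.
yield becomes -6*irrigation + 58.
Linear in irrigation, so extremes are at the endpoints: irrigation = -3 gives yield = 76; irrigation = 7 gives yield = 16.

16 to 76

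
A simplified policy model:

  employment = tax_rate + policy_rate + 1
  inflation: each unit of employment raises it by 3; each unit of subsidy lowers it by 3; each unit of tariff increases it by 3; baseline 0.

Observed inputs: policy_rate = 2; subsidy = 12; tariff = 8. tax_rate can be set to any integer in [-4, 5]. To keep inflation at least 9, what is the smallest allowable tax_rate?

tax_rate = 4

Substituting into the employment equation gives employment = tax_rate + 3.
Substituting into the inflation equation gives inflation = 3*tax_rate - 3.
Require 3*tax_rate - 3 ≥ 9, so tax_rate ≥ 4.
The smallest integer in [-4, 5] satisfying this is 4.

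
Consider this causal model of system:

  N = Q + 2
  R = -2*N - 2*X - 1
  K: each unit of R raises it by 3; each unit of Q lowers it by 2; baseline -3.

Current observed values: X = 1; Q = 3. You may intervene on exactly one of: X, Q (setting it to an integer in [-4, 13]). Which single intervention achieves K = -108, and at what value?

set X = 11

Intervening on X: with other inputs at their observed values, K = -6*X - 42. Solving for -108 gives X = 11, within [-4, 13].
Intervening on Q: K = -8*Q - 24. Reaching -108 requires Q = 21/2, not an integer.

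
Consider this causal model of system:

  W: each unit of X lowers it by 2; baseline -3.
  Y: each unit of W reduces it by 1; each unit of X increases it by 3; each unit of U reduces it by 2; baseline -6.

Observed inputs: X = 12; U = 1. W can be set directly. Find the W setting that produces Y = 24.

W = 4

Intervening on W fixes its value directly, overriding its dependence on X.
Substituting into the Y equation gives Y = -W + 28.
Solve -W + 28 = 24: W = (24 - 28) / -1 = 4.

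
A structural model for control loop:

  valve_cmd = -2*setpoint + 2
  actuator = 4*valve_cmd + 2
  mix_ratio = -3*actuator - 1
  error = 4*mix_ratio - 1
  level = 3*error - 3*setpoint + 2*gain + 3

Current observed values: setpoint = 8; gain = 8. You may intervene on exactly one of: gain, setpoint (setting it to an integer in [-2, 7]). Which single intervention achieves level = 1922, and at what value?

Intervening on gain: with other inputs at their observed values, level = 2*gain + 1908. Solving for 1922 gives gain = 7, within [-2, 7].
Intervening on setpoint: level = 285*setpoint - 356. Reaching 1922 requires setpoint = 2278/285, not an integer.

set gain = 7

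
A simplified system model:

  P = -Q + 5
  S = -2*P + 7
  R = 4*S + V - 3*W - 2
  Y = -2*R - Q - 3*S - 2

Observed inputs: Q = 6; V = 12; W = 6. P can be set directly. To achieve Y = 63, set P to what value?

Intervening on P fixes its value directly, overriding its dependence on Q.
Substituting into the R equation gives R = -8*P + 20.
Substituting into the Y equation gives Y = 22*P - 69.
Solve 22*P - 69 = 63: P = (63 + 69) / 22 = 6.

P = 6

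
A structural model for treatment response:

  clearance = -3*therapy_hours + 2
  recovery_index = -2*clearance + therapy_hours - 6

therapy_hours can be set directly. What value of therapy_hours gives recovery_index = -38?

Substituting into the recovery_index equation gives recovery_index = 7*therapy_hours - 10.
Solve 7*therapy_hours - 10 = -38: therapy_hours = (-38 + 10) / 7 = -4.

therapy_hours = -4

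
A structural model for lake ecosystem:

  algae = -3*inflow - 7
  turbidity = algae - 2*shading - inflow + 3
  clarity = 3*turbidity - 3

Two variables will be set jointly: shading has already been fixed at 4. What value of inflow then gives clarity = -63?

inflow = 2

With shading held at 4:
Substituting into the turbidity equation gives turbidity = -4*inflow - 12.
Substituting into the clarity equation gives clarity = -12*inflow - 39.
Solve -12*inflow - 39 = -63: inflow = (-63 + 39) / -12 = 2.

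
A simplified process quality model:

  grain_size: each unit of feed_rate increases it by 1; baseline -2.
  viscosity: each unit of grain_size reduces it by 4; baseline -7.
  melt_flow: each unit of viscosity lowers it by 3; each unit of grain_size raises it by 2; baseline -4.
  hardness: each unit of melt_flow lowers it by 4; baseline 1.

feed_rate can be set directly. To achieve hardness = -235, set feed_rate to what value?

Substituting into the viscosity equation gives viscosity = -4*feed_rate + 1.
Substituting into the melt_flow equation gives melt_flow = 14*feed_rate - 11.
Substituting into the hardness equation gives hardness = -56*feed_rate + 45.
Solve -56*feed_rate + 45 = -235: feed_rate = (-235 - 45) / -56 = 5.

feed_rate = 5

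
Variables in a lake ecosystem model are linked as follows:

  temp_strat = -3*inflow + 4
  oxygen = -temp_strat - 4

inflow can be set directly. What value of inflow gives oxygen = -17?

inflow = -3

Substituting into the oxygen equation gives oxygen = 3*inflow - 8.
Solve 3*inflow - 8 = -17: inflow = (-17 + 8) / 3 = -3.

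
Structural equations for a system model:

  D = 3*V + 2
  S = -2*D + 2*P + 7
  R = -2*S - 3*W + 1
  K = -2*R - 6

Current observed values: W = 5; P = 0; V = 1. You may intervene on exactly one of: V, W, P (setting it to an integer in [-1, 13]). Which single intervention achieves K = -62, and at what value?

Intervening on V: with other inputs at their observed values, K = -24*V + 34. Solving for -62 gives V = 4, within [-1, 13].
Intervening on W: K = 6*W - 20. Reaching -62 requires W = -7, outside [-1, 13].
Intervening on P: K = 8*P + 10. Reaching -62 requires P = -9, outside [-1, 13].

set V = 4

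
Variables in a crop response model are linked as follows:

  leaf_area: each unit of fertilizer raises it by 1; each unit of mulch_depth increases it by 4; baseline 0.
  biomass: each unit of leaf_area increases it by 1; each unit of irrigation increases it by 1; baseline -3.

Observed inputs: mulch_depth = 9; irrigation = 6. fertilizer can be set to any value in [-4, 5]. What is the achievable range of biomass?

Substituting into the leaf_area equation gives leaf_area = fertilizer + 36.
Substituting into the biomass equation gives biomass = fertilizer + 39.
Linear in fertilizer, so extremes are at the endpoints: fertilizer = -4 gives biomass = 35; fertilizer = 5 gives biomass = 44.

35 to 44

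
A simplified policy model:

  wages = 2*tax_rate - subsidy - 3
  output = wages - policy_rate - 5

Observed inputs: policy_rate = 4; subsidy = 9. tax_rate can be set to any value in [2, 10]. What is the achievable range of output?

-17 to -1

Substituting into the wages equation gives wages = 2*tax_rate - 12.
Substituting into the output equation gives output = 2*tax_rate - 21.
Linear in tax_rate, so extremes are at the endpoints: tax_rate = 2 gives output = -17; tax_rate = 10 gives output = -1.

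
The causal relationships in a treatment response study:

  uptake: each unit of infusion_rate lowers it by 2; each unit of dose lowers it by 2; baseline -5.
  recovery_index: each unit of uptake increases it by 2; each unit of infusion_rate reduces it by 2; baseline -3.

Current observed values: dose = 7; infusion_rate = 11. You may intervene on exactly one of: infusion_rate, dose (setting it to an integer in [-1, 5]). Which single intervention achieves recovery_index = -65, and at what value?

set infusion_rate = 4

Intervening on infusion_rate: with other inputs at their observed values, recovery_index = -6*infusion_rate - 41. Solving for -65 gives infusion_rate = 4, within [-1, 5].
Intervening on dose: recovery_index = -4*dose - 79. Reaching -65 requires dose = -7/2, not an integer.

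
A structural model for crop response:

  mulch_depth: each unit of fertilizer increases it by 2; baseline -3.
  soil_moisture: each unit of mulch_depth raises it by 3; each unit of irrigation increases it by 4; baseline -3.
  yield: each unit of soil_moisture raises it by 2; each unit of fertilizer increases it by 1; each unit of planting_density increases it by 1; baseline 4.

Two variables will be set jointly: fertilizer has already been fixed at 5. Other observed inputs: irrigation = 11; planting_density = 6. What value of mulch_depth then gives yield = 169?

With fertilizer held at 5:
Intervening on mulch_depth fixes its value directly, overriding its dependence on fertilizer.
Substituting into the soil_moisture equation gives soil_moisture = 3*mulch_depth + 41.
So yield = 6*mulch_depth + 97.
Solve 6*mulch_depth + 97 = 169: mulch_depth = (169 - 97) / 6 = 12.

mulch_depth = 12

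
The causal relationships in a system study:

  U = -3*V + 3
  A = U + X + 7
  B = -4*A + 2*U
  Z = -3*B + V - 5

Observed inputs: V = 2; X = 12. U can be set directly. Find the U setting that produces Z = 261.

Intervening on U fixes its value directly, overriding its dependence on V.
Substituting into the A equation gives A = U + 19.
So B = -2*U - 76.
So Z = 6*U + 225.
Solve 6*U + 225 = 261: U = (261 - 225) / 6 = 6.

U = 6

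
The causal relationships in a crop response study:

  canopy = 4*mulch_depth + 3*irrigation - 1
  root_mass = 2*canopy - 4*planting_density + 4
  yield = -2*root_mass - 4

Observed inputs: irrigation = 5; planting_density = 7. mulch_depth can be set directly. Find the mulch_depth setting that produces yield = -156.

Substituting into the canopy equation gives canopy = 4*mulch_depth + 14.
Substituting into the root_mass equation gives root_mass = 8*mulch_depth + 4.
So yield = -16*mulch_depth - 12.
Solve -16*mulch_depth - 12 = -156: mulch_depth = (-156 + 12) / -16 = 9.

mulch_depth = 9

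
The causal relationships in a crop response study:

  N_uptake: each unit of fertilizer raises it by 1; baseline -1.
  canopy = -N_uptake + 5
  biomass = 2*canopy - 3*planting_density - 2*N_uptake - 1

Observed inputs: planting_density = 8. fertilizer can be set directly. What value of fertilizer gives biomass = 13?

Substituting into the canopy equation gives canopy = -fertilizer + 6.
biomass becomes -4*fertilizer - 11.
Solve -4*fertilizer - 11 = 13: fertilizer = (13 + 11) / -4 = -6.

fertilizer = -6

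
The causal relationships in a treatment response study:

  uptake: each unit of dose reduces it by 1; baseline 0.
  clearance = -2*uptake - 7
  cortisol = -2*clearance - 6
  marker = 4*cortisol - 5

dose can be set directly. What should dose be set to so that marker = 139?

Substituting into the clearance equation gives clearance = 2*dose - 7.
Substituting into the cortisol equation gives cortisol = -4*dose + 8.
So marker = -16*dose + 27.
Solve -16*dose + 27 = 139: dose = (139 - 27) / -16 = -7.

dose = -7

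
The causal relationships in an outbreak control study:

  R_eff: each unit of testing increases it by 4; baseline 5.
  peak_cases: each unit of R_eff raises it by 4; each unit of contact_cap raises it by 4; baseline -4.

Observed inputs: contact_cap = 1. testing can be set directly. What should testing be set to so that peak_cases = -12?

testing = -2

Substituting into the peak_cases equation gives peak_cases = 16*testing + 20.
Solve 16*testing + 20 = -12: testing = (-12 - 20) / 16 = -2.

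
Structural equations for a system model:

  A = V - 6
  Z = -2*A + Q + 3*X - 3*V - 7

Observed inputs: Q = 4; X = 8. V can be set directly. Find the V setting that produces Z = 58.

V = -5

Substituting into the Z equation gives Z = -5*V + 33.
Solve -5*V + 33 = 58: V = (58 - 33) / -5 = -5.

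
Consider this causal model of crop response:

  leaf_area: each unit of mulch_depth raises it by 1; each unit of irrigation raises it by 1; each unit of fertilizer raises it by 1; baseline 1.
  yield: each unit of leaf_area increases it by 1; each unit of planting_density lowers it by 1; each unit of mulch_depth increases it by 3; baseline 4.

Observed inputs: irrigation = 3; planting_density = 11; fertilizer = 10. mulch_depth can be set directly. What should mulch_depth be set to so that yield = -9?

mulch_depth = -4

Substituting into the leaf_area equation gives leaf_area = mulch_depth + 14.
So yield = 4*mulch_depth + 7.
Solve 4*mulch_depth + 7 = -9: mulch_depth = (-9 - 7) / 4 = -4.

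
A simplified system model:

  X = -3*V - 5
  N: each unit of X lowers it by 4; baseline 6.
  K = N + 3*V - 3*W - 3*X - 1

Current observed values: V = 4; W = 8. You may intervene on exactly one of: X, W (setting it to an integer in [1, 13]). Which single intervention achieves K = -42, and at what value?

set X = 5

Intervening on X: with other inputs at their observed values, K = -7*X - 7. Solving for -42 gives X = 5, within [1, 13].
Intervening on W: K = -3*W + 136. Reaching -42 requires W = 178/3, not an integer.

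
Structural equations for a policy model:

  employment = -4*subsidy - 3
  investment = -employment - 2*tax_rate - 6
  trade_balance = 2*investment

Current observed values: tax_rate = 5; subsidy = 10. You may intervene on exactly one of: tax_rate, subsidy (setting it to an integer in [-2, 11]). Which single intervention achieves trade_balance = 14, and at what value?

set subsidy = 5

Intervening on tax_rate: trade_balance = -4*tax_rate + 74. Reaching 14 requires tax_rate = 15, outside [-2, 11].
Intervening on subsidy: with other inputs at their observed values, trade_balance = 8*subsidy - 26. Solving for 14 gives subsidy = 5, within [-2, 11].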